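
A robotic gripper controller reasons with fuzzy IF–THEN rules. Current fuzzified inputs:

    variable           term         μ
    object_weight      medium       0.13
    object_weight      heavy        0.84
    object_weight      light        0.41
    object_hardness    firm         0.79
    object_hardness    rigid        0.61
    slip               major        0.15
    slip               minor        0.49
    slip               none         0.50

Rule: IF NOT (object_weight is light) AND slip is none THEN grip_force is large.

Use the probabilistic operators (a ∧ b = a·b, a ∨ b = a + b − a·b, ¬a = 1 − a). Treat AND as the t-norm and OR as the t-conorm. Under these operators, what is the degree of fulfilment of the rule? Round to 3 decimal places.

firing strength: ¬light=1−0.41=0.59, none=0.50; AND[a·b] → w = 0.2950

0.295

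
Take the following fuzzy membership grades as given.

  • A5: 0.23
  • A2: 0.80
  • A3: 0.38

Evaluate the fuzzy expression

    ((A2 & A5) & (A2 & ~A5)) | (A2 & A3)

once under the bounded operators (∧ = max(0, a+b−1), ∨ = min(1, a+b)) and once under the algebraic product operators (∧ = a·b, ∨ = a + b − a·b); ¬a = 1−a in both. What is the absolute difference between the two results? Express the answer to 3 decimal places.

0.203

Under bounded:
  A2 & A5 = max(0, a+b−1) on (0.80, 0.23) = 0.03
  ~A5 = 1 − 0.23 = 0.77
  A2 & ~A5 = max(0, a+b−1) on (0.80, 0.77) = 0.57
  (A2 & A5) & (A2 & ~A5) = max(0, a+b−1) on (0.03, 0.57) = 0.00
  A2 & A3 = max(0, a+b−1) on (0.80, 0.38) = 0.18
  ((A2 & A5) & (A2 & ~A5)) | (A2 & A3) = min(1, a+b) on (0.00, 0.18) = 0.18
  → value = 0.1800
Under algebraic product:
  A2 & A5 = a·b on (0.8000, 0.2300) = 0.1840
  ~A5 = 1 − 0.2300 = 0.7700
  A2 & ~A5 = a·b on (0.8000, 0.7700) = 0.6160
  (A2 & A5) & (A2 & ~A5) = a·b on (0.1840, 0.6160) = 0.1133
  A2 & A3 = a·b on (0.8000, 0.3800) = 0.3040
  ((A2 & A5) & (A2 & ~A5)) | (A2 & A3) = a + b − a·b on (0.1133, 0.3040) = 0.3829
  → value = 0.3829
|0.1800 − 0.3829| = 0.203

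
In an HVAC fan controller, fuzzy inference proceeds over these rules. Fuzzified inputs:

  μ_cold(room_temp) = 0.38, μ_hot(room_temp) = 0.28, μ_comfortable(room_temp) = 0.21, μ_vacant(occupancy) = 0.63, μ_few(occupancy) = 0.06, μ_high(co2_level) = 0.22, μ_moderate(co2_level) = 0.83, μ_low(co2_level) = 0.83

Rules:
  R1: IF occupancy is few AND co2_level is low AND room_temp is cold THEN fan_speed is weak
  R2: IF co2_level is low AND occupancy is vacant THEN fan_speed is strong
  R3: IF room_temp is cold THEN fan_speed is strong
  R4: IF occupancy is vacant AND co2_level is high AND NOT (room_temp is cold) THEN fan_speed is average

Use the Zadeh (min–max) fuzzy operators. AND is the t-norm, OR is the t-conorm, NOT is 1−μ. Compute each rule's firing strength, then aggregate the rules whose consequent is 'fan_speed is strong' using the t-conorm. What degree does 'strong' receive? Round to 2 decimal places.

0.63

R1: few=0.06, low=0.83, cold=0.38; AND[min(a, b)] → w = 0.06
R2: low=0.83, vacant=0.63; AND[min(a, b)] → w = 0.63
R3: cold=0.38 → w = 0.38
R4: vacant=0.63, high=0.22, ¬cold=1−0.38=0.62; AND[min(a, b)] → w = 0.22
Rules with consequent 'strong': {R2, R3} → strengths 0.63, 0.38
Aggregate via t-conorm [max(a, b)]: 0.63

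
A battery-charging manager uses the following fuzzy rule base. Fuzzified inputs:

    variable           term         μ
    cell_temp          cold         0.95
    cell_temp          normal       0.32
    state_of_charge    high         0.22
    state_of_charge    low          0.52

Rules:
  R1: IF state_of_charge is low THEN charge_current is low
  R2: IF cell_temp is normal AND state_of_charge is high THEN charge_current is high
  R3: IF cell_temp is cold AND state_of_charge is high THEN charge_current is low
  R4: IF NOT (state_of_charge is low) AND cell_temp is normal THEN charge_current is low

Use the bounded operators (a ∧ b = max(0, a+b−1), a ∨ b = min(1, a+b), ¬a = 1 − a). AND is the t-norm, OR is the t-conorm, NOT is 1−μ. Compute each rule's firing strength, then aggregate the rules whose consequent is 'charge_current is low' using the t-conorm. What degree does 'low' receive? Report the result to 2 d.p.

0.69

R1: low=0.52 → w = 0.52
R2: normal=0.32, high=0.22; AND[max(0, a+b−1)] → w = 0.00
R3: cold=0.95, high=0.22; AND[max(0, a+b−1)] → w = 0.17
R4: ¬low=1−0.52=0.48, normal=0.32; AND[max(0, a+b−1)] → w = 0.00
Rules with consequent 'low': {R1, R3, R4} → strengths 0.52, 0.17, 0.00
Aggregate via t-conorm [min(1, a+b)]: 0.69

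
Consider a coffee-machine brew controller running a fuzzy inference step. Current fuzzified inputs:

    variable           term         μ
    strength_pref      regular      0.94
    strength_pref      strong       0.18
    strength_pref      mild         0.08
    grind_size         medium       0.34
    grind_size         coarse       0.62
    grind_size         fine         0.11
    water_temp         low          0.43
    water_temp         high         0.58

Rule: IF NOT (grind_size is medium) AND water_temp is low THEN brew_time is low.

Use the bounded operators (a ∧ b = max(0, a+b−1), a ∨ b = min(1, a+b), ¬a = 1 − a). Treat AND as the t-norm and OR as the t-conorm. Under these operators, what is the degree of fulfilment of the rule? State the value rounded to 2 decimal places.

firing strength: ¬medium=1−0.34=0.66, low=0.43; AND[max(0, a+b−1)] → w = 0.09

0.09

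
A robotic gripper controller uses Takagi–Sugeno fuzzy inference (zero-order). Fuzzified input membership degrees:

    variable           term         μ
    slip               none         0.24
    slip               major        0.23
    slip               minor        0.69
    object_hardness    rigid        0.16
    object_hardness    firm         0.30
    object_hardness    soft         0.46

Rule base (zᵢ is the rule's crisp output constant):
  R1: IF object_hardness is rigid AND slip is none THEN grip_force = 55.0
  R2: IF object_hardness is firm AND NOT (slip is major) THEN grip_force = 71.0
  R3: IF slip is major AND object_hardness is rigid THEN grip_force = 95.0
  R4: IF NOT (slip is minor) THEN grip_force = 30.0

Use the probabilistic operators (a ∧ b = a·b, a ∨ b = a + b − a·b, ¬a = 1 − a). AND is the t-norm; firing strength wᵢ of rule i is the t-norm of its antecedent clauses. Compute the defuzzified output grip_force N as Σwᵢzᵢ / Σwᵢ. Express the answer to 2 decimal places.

50.81

R1 (z=55.0): rigid=0.16, none=0.24; AND[a·b] → w = 0.0384
R2 (z=71.0): firm=0.30, ¬major=1−0.23=0.77; AND[a·b] → w = 0.2310
R3 (z=95.0): major=0.23, rigid=0.16; AND[a·b] → w = 0.0368
R4 (z=30.0): ¬minor=1−0.69=0.31 → w = 0.3100
Weighted average = (0.0384·55.0 + 0.2310·71.0 + 0.0368·95.0 + 0.3100·30.0) / (0.0384 + 0.2310 + 0.0368 + 0.3100)
  = 31.3090 / 0.6162 = 50.81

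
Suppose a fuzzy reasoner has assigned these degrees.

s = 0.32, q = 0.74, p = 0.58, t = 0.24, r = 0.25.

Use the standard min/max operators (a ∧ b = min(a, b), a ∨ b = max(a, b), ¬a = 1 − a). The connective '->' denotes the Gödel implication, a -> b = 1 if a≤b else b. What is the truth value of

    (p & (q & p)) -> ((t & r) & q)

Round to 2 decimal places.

0.24

q & p = min(a, b) on (0.74, 0.58) = 0.58
p & (q & p) = min(a, b) on (0.58, 0.58) = 0.58
t & r = min(a, b) on (0.24, 0.25) = 0.24
(t & r) & q = min(a, b) on (0.24, 0.74) = 0.24
(p & (q & p)) -> ((t & r) & q)  [Gödel: 1 if a≤b else b] with a=0.58, b=0.24 → 0.24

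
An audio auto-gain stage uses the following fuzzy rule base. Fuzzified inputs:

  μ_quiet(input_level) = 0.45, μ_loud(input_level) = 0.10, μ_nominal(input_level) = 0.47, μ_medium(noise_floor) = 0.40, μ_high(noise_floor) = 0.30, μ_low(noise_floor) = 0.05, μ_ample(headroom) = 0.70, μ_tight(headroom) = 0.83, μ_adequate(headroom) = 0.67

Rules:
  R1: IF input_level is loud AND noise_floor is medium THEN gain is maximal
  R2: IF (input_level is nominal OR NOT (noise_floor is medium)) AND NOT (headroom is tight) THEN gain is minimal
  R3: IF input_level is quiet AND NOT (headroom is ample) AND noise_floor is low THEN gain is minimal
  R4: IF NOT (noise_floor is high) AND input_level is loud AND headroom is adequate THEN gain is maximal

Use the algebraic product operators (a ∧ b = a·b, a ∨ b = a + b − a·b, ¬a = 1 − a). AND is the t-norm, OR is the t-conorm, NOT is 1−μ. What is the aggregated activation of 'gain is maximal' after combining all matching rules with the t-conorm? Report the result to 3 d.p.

0.085

R1: loud=0.10, medium=0.40; AND[a·b] → w = 0.0400
R2: (nominal=0.47 OR ¬medium=1−0.40=0.60) = 0.7880; AND[a·b] with ¬tight=1−0.83=0.17 → w = 0.1340
R3: quiet=0.45, ¬ample=1−0.70=0.30, low=0.05; AND[a·b] → w = 0.0068
R4: ¬high=1−0.30=0.70, loud=0.10, adequate=0.67; AND[a·b] → w = 0.0469
Rules with consequent 'maximal': {R1, R4} → strengths 0.0400, 0.0469
Aggregate via t-conorm [a + b − a·b]: 0.0850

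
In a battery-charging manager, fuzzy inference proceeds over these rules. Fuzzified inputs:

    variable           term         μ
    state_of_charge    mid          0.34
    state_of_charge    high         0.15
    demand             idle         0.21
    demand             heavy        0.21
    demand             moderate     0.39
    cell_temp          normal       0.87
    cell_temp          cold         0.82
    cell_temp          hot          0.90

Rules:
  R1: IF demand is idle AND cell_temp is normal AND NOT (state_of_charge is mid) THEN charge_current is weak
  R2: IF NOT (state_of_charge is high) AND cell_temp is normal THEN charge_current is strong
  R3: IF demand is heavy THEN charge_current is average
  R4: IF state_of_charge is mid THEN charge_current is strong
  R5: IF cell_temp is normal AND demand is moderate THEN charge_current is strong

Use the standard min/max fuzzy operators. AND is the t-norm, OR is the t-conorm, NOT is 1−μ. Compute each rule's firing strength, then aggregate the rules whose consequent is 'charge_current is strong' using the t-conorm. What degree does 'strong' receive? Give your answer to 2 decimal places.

R1: idle=0.21, normal=0.87, ¬mid=1−0.34=0.66; AND[min(a, b)] → w = 0.21
R2: ¬high=1−0.15=0.85, normal=0.87; AND[min(a, b)] → w = 0.85
R3: heavy=0.21 → w = 0.21
R4: mid=0.34 → w = 0.34
R5: normal=0.87, moderate=0.39; AND[min(a, b)] → w = 0.39
Rules with consequent 'strong': {R2, R4, R5} → strengths 0.85, 0.34, 0.39
Aggregate via t-conorm [max(a, b)]: 0.85

0.85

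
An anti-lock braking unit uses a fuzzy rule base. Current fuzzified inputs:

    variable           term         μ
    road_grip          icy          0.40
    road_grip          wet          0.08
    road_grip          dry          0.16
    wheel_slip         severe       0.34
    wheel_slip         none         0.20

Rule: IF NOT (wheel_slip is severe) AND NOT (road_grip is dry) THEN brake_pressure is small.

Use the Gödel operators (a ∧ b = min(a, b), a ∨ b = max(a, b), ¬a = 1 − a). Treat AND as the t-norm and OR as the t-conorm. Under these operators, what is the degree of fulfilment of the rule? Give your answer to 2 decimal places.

0.66

firing strength: ¬severe=1−0.34=0.66, ¬dry=1−0.16=0.84; AND[min(a, b)] → w = 0.66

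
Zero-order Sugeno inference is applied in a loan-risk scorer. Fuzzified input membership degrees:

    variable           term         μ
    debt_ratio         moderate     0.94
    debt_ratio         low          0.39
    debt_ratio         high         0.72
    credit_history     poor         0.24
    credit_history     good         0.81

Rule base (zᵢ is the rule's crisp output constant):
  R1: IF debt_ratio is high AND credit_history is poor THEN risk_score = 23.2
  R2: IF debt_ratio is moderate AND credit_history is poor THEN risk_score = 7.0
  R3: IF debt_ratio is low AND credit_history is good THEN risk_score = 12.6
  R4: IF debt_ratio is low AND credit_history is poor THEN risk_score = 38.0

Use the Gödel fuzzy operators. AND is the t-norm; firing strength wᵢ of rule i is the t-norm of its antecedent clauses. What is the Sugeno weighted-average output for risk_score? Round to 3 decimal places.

R1 (z=23.2): high=0.72, poor=0.24; AND[min(a, b)] → w = 0.24
R2 (z=7.0): moderate=0.94, poor=0.24; AND[min(a, b)] → w = 0.24
R3 (z=12.6): low=0.39, good=0.81; AND[min(a, b)] → w = 0.39
R4 (z=38.0): low=0.39, poor=0.24; AND[min(a, b)] → w = 0.24
Weighted average = (0.24·23.2 + 0.24·7.0 + 0.39·12.6 + 0.24·38.0) / (0.24 + 0.24 + 0.39 + 0.24)
  = 21.2820 / 1.1100 = 19.173

19.173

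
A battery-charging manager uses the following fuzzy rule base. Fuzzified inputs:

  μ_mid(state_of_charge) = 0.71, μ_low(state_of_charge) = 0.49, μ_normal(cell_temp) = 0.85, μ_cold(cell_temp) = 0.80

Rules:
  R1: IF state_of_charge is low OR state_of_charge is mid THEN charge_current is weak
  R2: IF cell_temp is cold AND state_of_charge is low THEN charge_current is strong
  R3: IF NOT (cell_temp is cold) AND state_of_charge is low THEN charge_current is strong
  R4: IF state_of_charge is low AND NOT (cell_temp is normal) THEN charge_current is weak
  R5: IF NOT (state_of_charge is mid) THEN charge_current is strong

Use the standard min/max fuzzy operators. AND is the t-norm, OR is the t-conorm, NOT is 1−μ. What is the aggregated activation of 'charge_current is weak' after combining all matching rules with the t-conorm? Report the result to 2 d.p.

R1: low=0.49, mid=0.71; OR[max(a, b)] → w = 0.71
R2: cold=0.80, low=0.49; AND[min(a, b)] → w = 0.49
R3: ¬cold=1−0.80=0.20, low=0.49; AND[min(a, b)] → w = 0.20
R4: low=0.49, ¬normal=1−0.85=0.15; AND[min(a, b)] → w = 0.15
R5: ¬mid=1−0.71=0.29 → w = 0.29
Rules with consequent 'weak': {R1, R4} → strengths 0.71, 0.15
Aggregate via t-conorm [max(a, b)]: 0.71

0.71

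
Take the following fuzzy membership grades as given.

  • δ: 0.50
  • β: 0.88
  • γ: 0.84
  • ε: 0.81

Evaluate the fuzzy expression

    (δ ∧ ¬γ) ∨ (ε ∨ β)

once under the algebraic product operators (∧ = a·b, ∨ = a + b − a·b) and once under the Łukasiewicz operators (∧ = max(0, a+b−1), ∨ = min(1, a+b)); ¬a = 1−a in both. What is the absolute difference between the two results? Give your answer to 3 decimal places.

Under algebraic product:
  ¬γ = 1 − 0.8400 = 0.1600
  δ ∧ ¬γ = a·b on (0.5000, 0.1600) = 0.0800
  ε ∨ β = a + b − a·b on (0.8100, 0.8800) = 0.9772
  (δ ∧ ¬γ) ∨ (ε ∨ β) = a + b − a·b on (0.0800, 0.9772) = 0.9790
  → value = 0.9790
Under Łukasiewicz:
  ¬γ = 1 − 0.84 = 0.16
  δ ∧ ¬γ = max(0, a+b−1) on (0.50, 0.16) = 0.00
  ε ∨ β = min(1, a+b) on (0.81, 0.88) = 1.00
  (δ ∧ ¬γ) ∨ (ε ∨ β) = min(1, a+b) on (0.00, 1.00) = 1.00
  → value = 1.0000
|0.9790 − 1.0000| = 0.021

0.021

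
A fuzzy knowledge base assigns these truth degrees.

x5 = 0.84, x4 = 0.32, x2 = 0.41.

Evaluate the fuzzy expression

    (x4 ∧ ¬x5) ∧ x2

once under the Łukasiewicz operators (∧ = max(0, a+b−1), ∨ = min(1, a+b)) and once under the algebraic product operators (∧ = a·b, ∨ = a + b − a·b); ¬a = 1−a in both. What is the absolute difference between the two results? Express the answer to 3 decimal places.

0.021

Under Łukasiewicz:
  ¬x5 = 1 − 0.84 = 0.16
  x4 ∧ ¬x5 = max(0, a+b−1) on (0.32, 0.16) = 0.00
  (x4 ∧ ¬x5) ∧ x2 = max(0, a+b−1) on (0.00, 0.41) = 0.00
  → value = 0.0000
Under algebraic product:
  ¬x5 = 1 − 0.8400 = 0.1600
  x4 ∧ ¬x5 = a·b on (0.3200, 0.1600) = 0.0512
  (x4 ∧ ¬x5) ∧ x2 = a·b on (0.0512, 0.4100) = 0.0210
  → value = 0.0210
|0.0000 − 0.0210| = 0.021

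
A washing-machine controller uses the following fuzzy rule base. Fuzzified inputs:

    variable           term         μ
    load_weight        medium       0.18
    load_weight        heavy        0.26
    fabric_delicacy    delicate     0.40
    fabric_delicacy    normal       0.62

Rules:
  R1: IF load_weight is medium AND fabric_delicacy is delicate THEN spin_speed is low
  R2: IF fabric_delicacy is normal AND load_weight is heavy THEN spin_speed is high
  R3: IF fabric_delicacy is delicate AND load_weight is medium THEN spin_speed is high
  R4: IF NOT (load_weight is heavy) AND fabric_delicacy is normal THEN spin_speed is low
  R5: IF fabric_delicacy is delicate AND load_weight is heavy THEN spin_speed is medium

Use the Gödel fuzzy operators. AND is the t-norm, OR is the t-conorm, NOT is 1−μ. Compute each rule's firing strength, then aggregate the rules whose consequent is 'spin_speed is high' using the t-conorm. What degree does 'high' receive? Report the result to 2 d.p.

R1: medium=0.18, delicate=0.40; AND[min(a, b)] → w = 0.18
R2: normal=0.62, heavy=0.26; AND[min(a, b)] → w = 0.26
R3: delicate=0.40, medium=0.18; AND[min(a, b)] → w = 0.18
R4: ¬heavy=1−0.26=0.74, normal=0.62; AND[min(a, b)] → w = 0.62
R5: delicate=0.40, heavy=0.26; AND[min(a, b)] → w = 0.26
Rules with consequent 'high': {R2, R3} → strengths 0.26, 0.18
Aggregate via t-conorm [max(a, b)]: 0.26

0.26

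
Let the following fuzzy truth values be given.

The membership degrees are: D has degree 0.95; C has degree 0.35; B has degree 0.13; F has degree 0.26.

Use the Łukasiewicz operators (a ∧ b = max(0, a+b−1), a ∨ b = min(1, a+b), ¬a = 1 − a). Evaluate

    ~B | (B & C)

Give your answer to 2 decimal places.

~B = 1 − 0.13 = 0.87
B & C = max(0, a+b−1) on (0.13, 0.35) = 0.00
~B | (B & C) = min(1, a+b) on (0.87, 0.00) = 0.87

0.87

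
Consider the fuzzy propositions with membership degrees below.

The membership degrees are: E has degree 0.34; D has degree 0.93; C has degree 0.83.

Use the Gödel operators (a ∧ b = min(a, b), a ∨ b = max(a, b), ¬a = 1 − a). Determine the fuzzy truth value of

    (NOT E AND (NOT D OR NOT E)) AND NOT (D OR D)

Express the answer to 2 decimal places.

NOT E = 1 − 0.34 = 0.66
NOT D = 1 − 0.93 = 0.07
NOT E = 1 − 0.34 = 0.66
NOT D OR NOT E = max(a, b) on (0.07, 0.66) = 0.66
NOT E AND (NOT D OR NOT E) = min(a, b) on (0.66, 0.66) = 0.66
D OR D = max(a, b) on (0.93, 0.93) = 0.93
NOT (D OR D) = 1 − 0.93 = 0.07
(NOT E AND (NOT D OR NOT E)) AND NOT (D OR D) = min(a, b) on (0.66, 0.07) = 0.07

0.07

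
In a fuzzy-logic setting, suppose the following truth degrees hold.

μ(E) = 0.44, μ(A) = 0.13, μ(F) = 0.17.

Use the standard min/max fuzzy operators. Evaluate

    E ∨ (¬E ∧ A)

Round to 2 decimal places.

0.44

¬E = 1 − 0.44 = 0.56
¬E ∧ A = min(a, b) on (0.56, 0.13) = 0.13
E ∨ (¬E ∧ A) = max(a, b) on (0.44, 0.13) = 0.44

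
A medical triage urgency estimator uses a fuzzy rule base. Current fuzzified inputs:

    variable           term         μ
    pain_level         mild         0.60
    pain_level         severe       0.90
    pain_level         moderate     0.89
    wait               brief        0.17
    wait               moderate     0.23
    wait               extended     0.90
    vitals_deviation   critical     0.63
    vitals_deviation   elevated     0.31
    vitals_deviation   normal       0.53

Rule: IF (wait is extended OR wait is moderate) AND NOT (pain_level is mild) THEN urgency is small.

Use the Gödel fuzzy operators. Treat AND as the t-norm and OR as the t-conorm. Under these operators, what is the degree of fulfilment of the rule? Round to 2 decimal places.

0.40

firing strength: (extended=0.90 OR moderate=0.23) = 0.90; AND[min(a, b)] with ¬mild=1−0.60=0.40 → w = 0.40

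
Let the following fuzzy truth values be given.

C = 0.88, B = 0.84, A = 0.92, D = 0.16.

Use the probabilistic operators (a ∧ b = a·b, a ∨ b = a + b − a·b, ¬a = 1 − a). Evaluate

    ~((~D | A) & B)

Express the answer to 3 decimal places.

~D = 1 − 0.1600 = 0.8400
~D | A = a + b − a·b on (0.8400, 0.9200) = 0.9872
(~D | A) & B = a·b on (0.9872, 0.8400) = 0.8292
~((~D | A) & B) = 1 − 0.8292 = 0.1708

0.171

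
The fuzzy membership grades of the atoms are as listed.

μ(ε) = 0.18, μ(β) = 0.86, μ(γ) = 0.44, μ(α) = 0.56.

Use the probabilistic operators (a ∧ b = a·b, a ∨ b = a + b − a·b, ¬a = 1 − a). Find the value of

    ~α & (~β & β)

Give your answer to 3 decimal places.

~α = 1 − 0.5600 = 0.4400
~β = 1 − 0.8600 = 0.1400
~β & β = a·b on (0.1400, 0.8600) = 0.1204
~α & (~β & β) = a·b on (0.4400, 0.1204) = 0.0530

0.053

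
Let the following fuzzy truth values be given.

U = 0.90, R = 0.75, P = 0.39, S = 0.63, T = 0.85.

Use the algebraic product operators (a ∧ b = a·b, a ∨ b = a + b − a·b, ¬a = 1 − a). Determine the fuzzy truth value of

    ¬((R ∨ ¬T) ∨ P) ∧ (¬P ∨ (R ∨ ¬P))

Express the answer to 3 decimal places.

0.125

¬T = 1 − 0.8500 = 0.1500
R ∨ ¬T = a + b − a·b on (0.7500, 0.1500) = 0.7875
(R ∨ ¬T) ∨ P = a + b − a·b on (0.7875, 0.3900) = 0.8704
¬((R ∨ ¬T) ∨ P) = 1 − 0.8704 = 0.1296
¬P = 1 − 0.3900 = 0.6100
¬P = 1 − 0.3900 = 0.6100
R ∨ ¬P = a + b − a·b on (0.7500, 0.6100) = 0.9025
¬P ∨ (R ∨ ¬P) = a + b − a·b on (0.6100, 0.9025) = 0.9620
¬((R ∨ ¬T) ∨ P) ∧ (¬P ∨ (R ∨ ¬P)) = a·b on (0.1296, 0.9620) = 0.1247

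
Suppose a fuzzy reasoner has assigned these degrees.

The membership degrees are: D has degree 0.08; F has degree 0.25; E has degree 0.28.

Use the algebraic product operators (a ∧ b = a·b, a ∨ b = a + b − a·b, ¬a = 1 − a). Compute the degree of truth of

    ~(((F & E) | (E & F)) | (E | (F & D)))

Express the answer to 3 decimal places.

0.610

F & E = a·b on (0.2500, 0.2800) = 0.0700
E & F = a·b on (0.2800, 0.2500) = 0.0700
(F & E) | (E & F) = a + b − a·b on (0.0700, 0.0700) = 0.1351
F & D = a·b on (0.2500, 0.0800) = 0.0200
E | (F & D) = a + b − a·b on (0.2800, 0.0200) = 0.2944
((F & E) | (E & F)) | (E | (F & D)) = a + b − a·b on (0.1351, 0.2944) = 0.3897
~(((F & E) | (E & F)) | (E | (F & D))) = 1 − 0.3897 = 0.6103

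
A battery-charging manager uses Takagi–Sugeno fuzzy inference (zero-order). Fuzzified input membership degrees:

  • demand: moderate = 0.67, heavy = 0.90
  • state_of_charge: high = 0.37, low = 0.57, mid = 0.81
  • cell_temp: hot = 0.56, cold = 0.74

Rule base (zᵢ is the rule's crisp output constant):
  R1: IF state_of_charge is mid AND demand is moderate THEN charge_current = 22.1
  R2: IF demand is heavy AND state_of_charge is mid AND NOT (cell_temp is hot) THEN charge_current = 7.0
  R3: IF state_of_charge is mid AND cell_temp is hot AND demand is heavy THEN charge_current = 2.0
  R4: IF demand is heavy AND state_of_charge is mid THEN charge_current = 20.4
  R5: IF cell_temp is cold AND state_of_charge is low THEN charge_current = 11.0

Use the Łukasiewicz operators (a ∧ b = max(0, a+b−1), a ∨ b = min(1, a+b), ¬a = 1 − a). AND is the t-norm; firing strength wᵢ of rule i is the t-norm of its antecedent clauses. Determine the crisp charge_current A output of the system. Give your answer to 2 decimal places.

R1 (z=22.1): mid=0.81, moderate=0.67; AND[max(0, a+b−1)] → w = 0.48
R2 (z=7.0): heavy=0.90, mid=0.81, ¬hot=1−0.56=0.44; AND[max(0, a+b−1)] → w = 0.15
R3 (z=2.0): mid=0.81, hot=0.56, heavy=0.90; AND[max(0, a+b−1)] → w = 0.27
R4 (z=20.4): heavy=0.90, mid=0.81; AND[max(0, a+b−1)] → w = 0.71
R5 (z=11.0): cold=0.74, low=0.57; AND[max(0, a+b−1)] → w = 0.31
Weighted average = (0.48·22.1 + 0.15·7.0 + 0.27·2.0 + 0.71·20.4 + 0.31·11.0) / (0.48 + 0.15 + 0.27 + 0.71 + 0.31)
  = 30.0920 / 1.9200 = 15.67

15.67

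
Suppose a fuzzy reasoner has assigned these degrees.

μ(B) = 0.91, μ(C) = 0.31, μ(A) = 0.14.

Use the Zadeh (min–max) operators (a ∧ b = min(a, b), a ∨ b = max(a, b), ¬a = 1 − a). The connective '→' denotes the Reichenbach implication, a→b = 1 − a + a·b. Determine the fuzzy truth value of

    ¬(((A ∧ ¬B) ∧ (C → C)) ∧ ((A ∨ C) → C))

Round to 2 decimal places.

0.91

¬B = 1 − 0.91 = 0.09
A ∧ ¬B = min(a, b) on (0.14, 0.09) = 0.09
C → C  [Reichenbach: 1 − a + a·b] with a=0.31, b=0.31 → 0.79
(A ∧ ¬B) ∧ (C → C) = min(a, b) on (0.09, 0.79) = 0.09
A ∨ C = max(a, b) on (0.14, 0.31) = 0.31
(A ∨ C) → C  [Reichenbach: 1 − a + a·b] with a=0.31, b=0.31 → 0.79
((A ∧ ¬B) ∧ (C → C)) ∧ ((A ∨ C) → C) = min(a, b) on (0.09, 0.79) = 0.09
¬(((A ∧ ¬B) ∧ (C → C)) ∧ ((A ∨ C) → C)) = 1 − 0.09 = 0.91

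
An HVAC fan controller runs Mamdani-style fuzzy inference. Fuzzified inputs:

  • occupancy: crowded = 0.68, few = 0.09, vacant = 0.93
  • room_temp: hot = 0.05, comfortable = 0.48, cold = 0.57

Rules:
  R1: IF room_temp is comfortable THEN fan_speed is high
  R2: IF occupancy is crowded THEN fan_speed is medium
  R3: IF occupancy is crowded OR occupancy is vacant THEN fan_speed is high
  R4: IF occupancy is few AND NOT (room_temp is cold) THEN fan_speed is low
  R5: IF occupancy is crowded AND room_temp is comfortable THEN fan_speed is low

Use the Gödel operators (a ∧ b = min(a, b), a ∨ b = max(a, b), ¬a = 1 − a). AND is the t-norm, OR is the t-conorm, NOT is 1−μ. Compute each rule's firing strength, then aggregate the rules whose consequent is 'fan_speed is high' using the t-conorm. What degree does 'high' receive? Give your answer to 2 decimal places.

0.93

R1: comfortable=0.48 → w = 0.48
R2: crowded=0.68 → w = 0.68
R3: crowded=0.68, vacant=0.93; OR[max(a, b)] → w = 0.93
R4: few=0.09, ¬cold=1−0.57=0.43; AND[min(a, b)] → w = 0.09
R5: crowded=0.68, comfortable=0.48; AND[min(a, b)] → w = 0.48
Rules with consequent 'high': {R1, R3} → strengths 0.48, 0.93
Aggregate via t-conorm [max(a, b)]: 0.93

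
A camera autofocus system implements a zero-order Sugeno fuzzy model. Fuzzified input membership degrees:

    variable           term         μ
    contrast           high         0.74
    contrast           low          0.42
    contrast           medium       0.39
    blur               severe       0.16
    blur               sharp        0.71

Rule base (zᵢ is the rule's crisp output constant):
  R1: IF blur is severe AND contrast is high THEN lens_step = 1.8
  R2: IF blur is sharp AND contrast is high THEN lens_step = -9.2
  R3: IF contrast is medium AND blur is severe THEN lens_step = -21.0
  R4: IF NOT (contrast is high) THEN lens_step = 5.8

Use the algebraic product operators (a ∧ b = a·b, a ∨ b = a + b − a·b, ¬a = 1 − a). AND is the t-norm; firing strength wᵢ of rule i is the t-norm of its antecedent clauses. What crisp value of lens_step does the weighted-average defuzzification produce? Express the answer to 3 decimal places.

-4.578

R1 (z=1.8): severe=0.16, high=0.74; AND[a·b] → w = 0.1184
R2 (z=-9.2): sharp=0.71, high=0.74; AND[a·b] → w = 0.5254
R3 (z=-21.0): medium=0.39, severe=0.16; AND[a·b] → w = 0.0624
R4 (z=5.8): ¬high=1−0.74=0.26 → w = 0.2600
Weighted average = (0.1184·1.8 + 0.5254·-9.2 + 0.0624·-21.0 + 0.2600·5.8) / (0.1184 + 0.5254 + 0.0624 + 0.2600)
  = -4.4230 / 0.9662 = -4.578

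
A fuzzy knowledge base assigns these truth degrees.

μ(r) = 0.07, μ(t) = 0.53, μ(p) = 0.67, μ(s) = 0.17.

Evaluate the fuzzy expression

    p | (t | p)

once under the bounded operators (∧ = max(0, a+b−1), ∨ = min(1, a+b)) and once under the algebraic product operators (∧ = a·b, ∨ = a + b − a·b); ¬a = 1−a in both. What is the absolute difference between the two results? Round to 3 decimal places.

0.051

Under bounded:
  t | p = min(1, a+b) on (0.53, 0.67) = 1.00
  p | (t | p) = min(1, a+b) on (0.67, 1.00) = 1.00
  → value = 1.0000
Under algebraic product:
  t | p = a + b − a·b on (0.5300, 0.6700) = 0.8449
  p | (t | p) = a + b − a·b on (0.6700, 0.8449) = 0.9488
  → value = 0.9488
|1.0000 − 0.9488| = 0.051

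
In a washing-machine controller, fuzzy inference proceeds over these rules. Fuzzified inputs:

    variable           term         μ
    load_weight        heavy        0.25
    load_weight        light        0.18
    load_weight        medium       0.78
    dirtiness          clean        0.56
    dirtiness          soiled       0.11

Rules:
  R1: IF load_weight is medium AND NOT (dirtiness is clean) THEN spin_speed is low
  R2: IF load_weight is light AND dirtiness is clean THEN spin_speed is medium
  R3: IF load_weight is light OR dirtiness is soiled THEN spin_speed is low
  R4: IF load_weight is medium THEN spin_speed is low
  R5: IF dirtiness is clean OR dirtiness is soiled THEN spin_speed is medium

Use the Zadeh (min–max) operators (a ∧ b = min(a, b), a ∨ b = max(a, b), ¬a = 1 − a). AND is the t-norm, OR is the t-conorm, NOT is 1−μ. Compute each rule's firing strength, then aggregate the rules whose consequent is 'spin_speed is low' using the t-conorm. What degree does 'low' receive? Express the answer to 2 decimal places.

0.78

R1: medium=0.78, ¬clean=1−0.56=0.44; AND[min(a, b)] → w = 0.44
R2: light=0.18, clean=0.56; AND[min(a, b)] → w = 0.18
R3: light=0.18, soiled=0.11; OR[max(a, b)] → w = 0.18
R4: medium=0.78 → w = 0.78
R5: clean=0.56, soiled=0.11; OR[max(a, b)] → w = 0.56
Rules with consequent 'low': {R1, R3, R4} → strengths 0.44, 0.18, 0.78
Aggregate via t-conorm [max(a, b)]: 0.78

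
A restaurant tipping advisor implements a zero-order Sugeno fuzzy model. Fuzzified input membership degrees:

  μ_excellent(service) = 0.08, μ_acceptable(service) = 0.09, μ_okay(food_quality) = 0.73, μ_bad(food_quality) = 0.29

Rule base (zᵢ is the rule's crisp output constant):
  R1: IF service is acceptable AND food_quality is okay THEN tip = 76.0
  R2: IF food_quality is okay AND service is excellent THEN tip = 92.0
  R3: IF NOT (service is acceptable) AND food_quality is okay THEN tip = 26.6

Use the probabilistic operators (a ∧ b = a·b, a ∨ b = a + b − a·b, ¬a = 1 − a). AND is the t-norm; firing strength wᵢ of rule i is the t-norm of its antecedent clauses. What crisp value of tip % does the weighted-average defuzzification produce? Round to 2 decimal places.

35.56

R1 (z=76.0): acceptable=0.09, okay=0.73; AND[a·b] → w = 0.0657
R2 (z=92.0): okay=0.73, excellent=0.08; AND[a·b] → w = 0.0584
R3 (z=26.6): ¬acceptable=1−0.09=0.91, okay=0.73; AND[a·b] → w = 0.6643
Weighted average = (0.0657·76.0 + 0.0584·92.0 + 0.6643·26.6) / (0.0657 + 0.0584 + 0.6643)
  = 28.0364 / 0.7884 = 35.56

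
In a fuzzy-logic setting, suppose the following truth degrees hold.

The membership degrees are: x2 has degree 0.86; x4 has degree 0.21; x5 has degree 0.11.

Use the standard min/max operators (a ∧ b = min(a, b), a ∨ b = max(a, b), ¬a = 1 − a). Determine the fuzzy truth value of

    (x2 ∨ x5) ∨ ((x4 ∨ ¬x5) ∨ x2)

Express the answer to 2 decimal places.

0.89

x2 ∨ x5 = max(a, b) on (0.86, 0.11) = 0.86
¬x5 = 1 − 0.11 = 0.89
x4 ∨ ¬x5 = max(a, b) on (0.21, 0.89) = 0.89
(x4 ∨ ¬x5) ∨ x2 = max(a, b) on (0.89, 0.86) = 0.89
(x2 ∨ x5) ∨ ((x4 ∨ ¬x5) ∨ x2) = max(a, b) on (0.86, 0.89) = 0.89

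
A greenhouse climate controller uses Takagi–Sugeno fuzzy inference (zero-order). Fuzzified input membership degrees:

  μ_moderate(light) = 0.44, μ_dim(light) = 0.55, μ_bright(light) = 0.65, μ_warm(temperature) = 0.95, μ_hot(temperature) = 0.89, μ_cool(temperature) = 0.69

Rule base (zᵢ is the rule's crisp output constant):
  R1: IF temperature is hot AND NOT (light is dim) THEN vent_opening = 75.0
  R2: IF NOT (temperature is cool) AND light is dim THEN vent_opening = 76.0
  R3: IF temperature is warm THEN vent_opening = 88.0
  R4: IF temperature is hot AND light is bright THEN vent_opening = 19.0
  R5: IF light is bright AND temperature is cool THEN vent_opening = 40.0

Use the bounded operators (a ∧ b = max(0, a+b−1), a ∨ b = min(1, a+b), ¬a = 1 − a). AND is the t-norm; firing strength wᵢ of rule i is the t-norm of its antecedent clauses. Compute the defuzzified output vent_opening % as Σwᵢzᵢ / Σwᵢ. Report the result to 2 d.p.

R1 (z=75.0): hot=0.89, ¬dim=1−0.55=0.45; AND[max(0, a+b−1)] → w = 0.34
R2 (z=76.0): ¬cool=1−0.69=0.31, dim=0.55; AND[max(0, a+b−1)] → w = 0.00
R3 (z=88.0): warm=0.95 → w = 0.95
R4 (z=19.0): hot=0.89, bright=0.65; AND[max(0, a+b−1)] → w = 0.54
R5 (z=40.0): bright=0.65, cool=0.69; AND[max(0, a+b−1)] → w = 0.34
Weighted average = (0.34·75.0 + 0.00·76.0 + 0.95·88.0 + 0.54·19.0 + 0.34·40.0) / (0.34 + 0.00 + 0.95 + 0.54 + 0.34)
  = 132.9600 / 2.1700 = 61.27

61.27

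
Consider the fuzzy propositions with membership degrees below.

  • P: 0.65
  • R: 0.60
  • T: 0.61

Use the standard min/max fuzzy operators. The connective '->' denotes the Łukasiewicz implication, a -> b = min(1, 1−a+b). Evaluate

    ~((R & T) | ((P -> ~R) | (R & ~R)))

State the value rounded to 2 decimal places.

0.25

R & T = min(a, b) on (0.60, 0.61) = 0.60
~R = 1 − 0.60 = 0.40
P -> ~R  [Łukasiewicz: min(1, 1−a+b)] with a=0.65, b=0.40 → 0.75
~R = 1 − 0.60 = 0.40
R & ~R = min(a, b) on (0.60, 0.40) = 0.40
(P -> ~R) | (R & ~R) = max(a, b) on (0.75, 0.40) = 0.75
(R & T) | ((P -> ~R) | (R & ~R)) = max(a, b) on (0.60, 0.75) = 0.75
~((R & T) | ((P -> ~R) | (R & ~R))) = 1 − 0.75 = 0.25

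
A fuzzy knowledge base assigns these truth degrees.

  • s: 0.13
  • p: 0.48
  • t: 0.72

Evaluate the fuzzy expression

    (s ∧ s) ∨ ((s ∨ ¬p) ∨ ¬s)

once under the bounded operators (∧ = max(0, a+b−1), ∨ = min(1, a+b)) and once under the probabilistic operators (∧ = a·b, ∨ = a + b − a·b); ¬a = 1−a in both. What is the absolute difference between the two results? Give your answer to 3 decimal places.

Under bounded:
  s ∧ s = max(0, a+b−1) on (0.13, 0.13) = 0.00
  ¬p = 1 − 0.48 = 0.52
  s ∨ ¬p = min(1, a+b) on (0.13, 0.52) = 0.65
  ¬s = 1 − 0.13 = 0.87
  (s ∨ ¬p) ∨ ¬s = min(1, a+b) on (0.65, 0.87) = 1.00
  (s ∧ s) ∨ ((s ∨ ¬p) ∨ ¬s) = min(1, a+b) on (0.00, 1.00) = 1.00
  → value = 1.0000
Under probabilistic:
  s ∧ s = a·b on (0.1300, 0.1300) = 0.0169
  ¬p = 1 − 0.4800 = 0.5200
  s ∨ ¬p = a + b − a·b on (0.1300, 0.5200) = 0.5824
  ¬s = 1 − 0.1300 = 0.8700
  (s ∨ ¬p) ∨ ¬s = a + b − a·b on (0.5824, 0.8700) = 0.9457
  (s ∧ s) ∨ ((s ∨ ¬p) ∨ ¬s) = a + b − a·b on (0.0169, 0.9457) = 0.9466
  → value = 0.9466
|1.0000 − 0.9466| = 0.053

0.053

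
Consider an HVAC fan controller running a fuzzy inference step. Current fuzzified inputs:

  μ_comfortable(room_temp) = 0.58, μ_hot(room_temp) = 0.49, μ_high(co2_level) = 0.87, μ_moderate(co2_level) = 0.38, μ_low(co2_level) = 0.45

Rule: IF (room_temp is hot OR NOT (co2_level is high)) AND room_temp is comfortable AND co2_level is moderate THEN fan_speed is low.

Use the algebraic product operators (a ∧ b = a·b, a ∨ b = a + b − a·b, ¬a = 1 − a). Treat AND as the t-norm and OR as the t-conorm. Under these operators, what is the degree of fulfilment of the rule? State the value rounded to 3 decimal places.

firing strength: (hot=0.49 OR ¬high=1−0.87=0.13) = 0.5563; AND[a·b] with comfortable=0.58, moderate=0.38 → w = 0.1226

0.123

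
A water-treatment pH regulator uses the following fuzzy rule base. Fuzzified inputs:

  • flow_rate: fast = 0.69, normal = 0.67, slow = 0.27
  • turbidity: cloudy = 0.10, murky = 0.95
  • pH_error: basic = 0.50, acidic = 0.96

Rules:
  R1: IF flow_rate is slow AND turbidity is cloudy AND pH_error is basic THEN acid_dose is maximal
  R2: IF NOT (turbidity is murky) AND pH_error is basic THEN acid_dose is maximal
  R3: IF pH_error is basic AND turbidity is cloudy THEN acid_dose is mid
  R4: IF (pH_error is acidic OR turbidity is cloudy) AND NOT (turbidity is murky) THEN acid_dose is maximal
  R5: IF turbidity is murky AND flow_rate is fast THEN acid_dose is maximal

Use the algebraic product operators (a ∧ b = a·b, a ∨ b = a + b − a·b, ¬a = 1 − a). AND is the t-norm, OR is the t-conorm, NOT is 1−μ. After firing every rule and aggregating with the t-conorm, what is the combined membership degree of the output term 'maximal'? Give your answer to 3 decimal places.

0.685

R1: slow=0.27, cloudy=0.10, basic=0.50; AND[a·b] → w = 0.0135
R2: ¬murky=1−0.95=0.05, basic=0.50; AND[a·b] → w = 0.0250
R3: basic=0.50, cloudy=0.10; AND[a·b] → w = 0.0500
R4: (acidic=0.96 OR cloudy=0.10) = 0.9640; AND[a·b] with ¬murky=1−0.95=0.05 → w = 0.0482
R5: murky=0.95, fast=0.69; AND[a·b] → w = 0.6555
Rules with consequent 'maximal': {R1, R2, R4, R5} → strengths 0.0135, 0.0250, 0.0482, 0.6555
Aggregate via t-conorm [a + b − a·b]: 0.6846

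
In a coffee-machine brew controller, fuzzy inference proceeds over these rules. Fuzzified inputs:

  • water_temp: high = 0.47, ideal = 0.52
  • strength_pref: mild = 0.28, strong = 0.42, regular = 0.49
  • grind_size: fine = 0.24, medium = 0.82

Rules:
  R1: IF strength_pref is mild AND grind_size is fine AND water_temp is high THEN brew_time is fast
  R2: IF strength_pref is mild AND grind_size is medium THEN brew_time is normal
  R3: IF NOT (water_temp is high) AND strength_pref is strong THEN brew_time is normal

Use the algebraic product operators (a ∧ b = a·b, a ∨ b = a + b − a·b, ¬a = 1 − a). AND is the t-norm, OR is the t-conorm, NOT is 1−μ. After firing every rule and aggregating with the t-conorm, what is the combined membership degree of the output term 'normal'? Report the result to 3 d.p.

0.401

R1: mild=0.28, fine=0.24, high=0.47; AND[a·b] → w = 0.0316
R2: mild=0.28, medium=0.82; AND[a·b] → w = 0.2296
R3: ¬high=1−0.47=0.53, strong=0.42; AND[a·b] → w = 0.2226
Rules with consequent 'normal': {R2, R3} → strengths 0.2296, 0.2226
Aggregate via t-conorm [a + b − a·b]: 0.4011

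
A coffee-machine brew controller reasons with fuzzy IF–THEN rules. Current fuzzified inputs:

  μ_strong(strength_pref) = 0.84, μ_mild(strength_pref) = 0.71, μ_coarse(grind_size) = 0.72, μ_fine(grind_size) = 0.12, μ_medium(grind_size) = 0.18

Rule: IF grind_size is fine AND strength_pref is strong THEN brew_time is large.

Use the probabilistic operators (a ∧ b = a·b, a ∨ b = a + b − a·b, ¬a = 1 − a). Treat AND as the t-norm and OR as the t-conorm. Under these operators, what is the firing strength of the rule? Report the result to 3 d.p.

0.101

firing strength: fine=0.12, strong=0.84; AND[a·b] → w = 0.1008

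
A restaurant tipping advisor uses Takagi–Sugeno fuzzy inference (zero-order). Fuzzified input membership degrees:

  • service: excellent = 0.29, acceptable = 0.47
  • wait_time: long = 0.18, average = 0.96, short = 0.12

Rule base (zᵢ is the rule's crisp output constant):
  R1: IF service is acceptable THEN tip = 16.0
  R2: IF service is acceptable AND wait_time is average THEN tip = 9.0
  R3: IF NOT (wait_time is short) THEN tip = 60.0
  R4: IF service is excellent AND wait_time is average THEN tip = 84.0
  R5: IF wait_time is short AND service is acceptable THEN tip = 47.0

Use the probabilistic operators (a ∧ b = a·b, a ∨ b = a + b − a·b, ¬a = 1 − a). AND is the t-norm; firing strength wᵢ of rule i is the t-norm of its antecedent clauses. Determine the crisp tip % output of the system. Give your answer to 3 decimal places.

R1 (z=16.0): acceptable=0.47 → w = 0.4700
R2 (z=9.0): acceptable=0.47, average=0.96; AND[a·b] → w = 0.4512
R3 (z=60.0): ¬short=1−0.12=0.88 → w = 0.8800
R4 (z=84.0): excellent=0.29, average=0.96; AND[a·b] → w = 0.2784
R5 (z=47.0): short=0.12, acceptable=0.47; AND[a·b] → w = 0.0564
Weighted average = (0.4700·16.0 + 0.4512·9.0 + 0.8800·60.0 + 0.2784·84.0 + 0.0564·47.0) / (0.4700 + 0.4512 + 0.8800 + 0.2784 + 0.0564)
  = 90.4172 / 2.1360 = 42.330

42.330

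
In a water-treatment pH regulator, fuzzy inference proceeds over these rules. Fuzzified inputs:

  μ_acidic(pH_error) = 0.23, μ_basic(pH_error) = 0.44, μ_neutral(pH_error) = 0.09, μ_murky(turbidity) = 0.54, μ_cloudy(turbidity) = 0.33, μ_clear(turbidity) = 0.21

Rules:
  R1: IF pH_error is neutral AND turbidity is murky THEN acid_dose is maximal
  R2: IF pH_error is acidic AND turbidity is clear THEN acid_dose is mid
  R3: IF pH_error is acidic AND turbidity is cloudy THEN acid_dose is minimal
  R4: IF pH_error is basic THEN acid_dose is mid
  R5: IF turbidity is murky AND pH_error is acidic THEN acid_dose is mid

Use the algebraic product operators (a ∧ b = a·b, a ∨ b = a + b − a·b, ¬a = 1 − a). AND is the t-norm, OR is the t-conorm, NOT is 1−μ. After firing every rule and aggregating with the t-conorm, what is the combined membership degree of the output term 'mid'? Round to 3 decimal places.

0.533

R1: neutral=0.09, murky=0.54; AND[a·b] → w = 0.0486
R2: acidic=0.23, clear=0.21; AND[a·b] → w = 0.0483
R3: acidic=0.23, cloudy=0.33; AND[a·b] → w = 0.0759
R4: basic=0.44 → w = 0.4400
R5: murky=0.54, acidic=0.23; AND[a·b] → w = 0.1242
Rules with consequent 'mid': {R2, R4, R5} → strengths 0.0483, 0.4400, 0.1242
Aggregate via t-conorm [a + b − a·b]: 0.5332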